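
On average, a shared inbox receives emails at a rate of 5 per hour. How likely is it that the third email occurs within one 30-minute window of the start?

Over the interval, μ = 5 × 0.5 = 2.5 (a 30-minute window = 0.5 hours).
The third arrival falls in the interval iff at least 3 events occur there: P(S_3 ≤ t) = P(N ≥ 3) = 1 − P(N ≤ 2) ≈ 0.4562.

0.4562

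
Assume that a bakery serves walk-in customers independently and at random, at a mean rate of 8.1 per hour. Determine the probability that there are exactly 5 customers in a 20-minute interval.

Over the interval, μ = 8.1 × 1/3 = 2.7 (a 20-minute interval = 1/3 hours).
P(N = 5) = e^(−μ) μ^5/5! = e^(−2.7) · 2.7^5/120 ≈ 0.0804.

0.0804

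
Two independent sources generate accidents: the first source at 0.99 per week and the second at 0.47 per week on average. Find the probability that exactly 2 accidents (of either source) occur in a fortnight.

Independent Poisson processes superpose: combined rate λ = 0.99 + 0.47 = 1.46 per week.
Over the interval, μ = 1.46 × 2 = 2.92 (a fortnight = 2 weeks).
P(N = 2) = e^(−2.92) · 2.92^2/2! ≈ 0.2299.

0.2299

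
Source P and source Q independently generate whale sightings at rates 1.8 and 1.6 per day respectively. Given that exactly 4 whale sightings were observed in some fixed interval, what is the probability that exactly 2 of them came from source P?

0.3724

Given the total, each event is independently from source P with probability p = λ_P/(λ_P+λ_Q) = 1.8/3.4 ≈ 0.5294.
So K ~ Binomial(4, 1.8/3.4): P(K = 2) = C(4,2) · (1.8/3.4)^2 · (1.6/3.4)^2 ≈ 0.3724.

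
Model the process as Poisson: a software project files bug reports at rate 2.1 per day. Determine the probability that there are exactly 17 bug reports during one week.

0.0811

Over the interval, μ = 2.1 × 7 = 14.7 (a week = 7 days).
P(N = 17) = e^(−μ) μ^17/17! = e^(−14.7) · 14.7^17/355687428096000 ≈ 0.0811.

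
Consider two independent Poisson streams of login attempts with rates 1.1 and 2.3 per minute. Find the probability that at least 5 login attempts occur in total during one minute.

0.2558

Independent Poisson processes superpose: combined rate λ = 1.1 + 2.3 = 3.4 per minute.
So μ = 3.4.
P(N ≥ 5) = 1 − P(N ≤ 4) ≈ 0.2558.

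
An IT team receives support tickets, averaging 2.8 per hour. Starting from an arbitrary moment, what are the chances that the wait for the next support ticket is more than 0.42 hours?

The wait for the next event is exponential with rate λ = 2.8 per hour.
P(T > 0.42) = e^(−λt) = e^(−2.8 × 0.42) = e^(−1.176) ≈ 0.3085.

0.3085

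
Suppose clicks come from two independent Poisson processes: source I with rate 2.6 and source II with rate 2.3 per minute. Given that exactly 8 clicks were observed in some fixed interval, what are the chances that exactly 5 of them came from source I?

Given the total, each event is independently from source I with probability p = λ_I/(λ_I+λ_II) = 2.6/4.9 ≈ 0.5306.
So K ~ Binomial(8, 2.6/4.9): P(K = 5) = C(8,5) · (2.6/4.9)^5 · (2.3/4.9)^3 ≈ 0.2436.

0.2436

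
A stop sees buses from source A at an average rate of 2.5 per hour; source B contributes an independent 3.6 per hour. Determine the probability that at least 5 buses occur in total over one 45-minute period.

Independent Poisson processes superpose: combined rate λ = 2.5 + 3.6 = 6.1 per hour.
Over the interval, μ = 6.1 × 0.75 = 4.575 (a 45-minute period = 0.75 hours).
P(N ≥ 5) = 1 − P(N ≤ 4) ≈ 0.4821.

0.4821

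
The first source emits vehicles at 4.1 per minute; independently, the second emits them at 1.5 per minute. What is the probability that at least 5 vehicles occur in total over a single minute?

0.6578

Independent Poisson processes superpose: combined rate λ = 4.1 + 1.5 = 5.6 per minute.
So μ = 5.6.
P(N ≥ 5) = 1 − P(N ≤ 4) ≈ 0.6578.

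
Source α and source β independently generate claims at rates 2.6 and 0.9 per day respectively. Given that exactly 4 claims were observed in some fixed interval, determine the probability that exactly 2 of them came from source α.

0.2189

Given the total, each event is independently from source α with probability p = λ_α/(λ_α+λ_β) = 2.6/3.5 ≈ 0.7429.
So K ~ Binomial(4, 2.6/3.5): P(K = 2) = C(4,2) · (2.6/3.5)^2 · (0.9/3.5)^2 ≈ 0.2189.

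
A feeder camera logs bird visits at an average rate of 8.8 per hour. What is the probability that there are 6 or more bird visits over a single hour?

0.8716

With mean μ = 8.8 per hour,
P(N ≥ 6) = 1 − P(N ≤ 5) = 1 − Σ_{j=0}^{5} e^(−μ) μ^j/j! ≈ 0.8716.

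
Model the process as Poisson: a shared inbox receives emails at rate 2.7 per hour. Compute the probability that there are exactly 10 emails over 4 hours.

Over the interval, μ = 2.7 × 4 = 10.8 (4 hours).
P(N = 10) = e^(−μ) μ^10/10! = e^(−10.8) · 10.8^10/3628800 ≈ 0.1214.

0.1214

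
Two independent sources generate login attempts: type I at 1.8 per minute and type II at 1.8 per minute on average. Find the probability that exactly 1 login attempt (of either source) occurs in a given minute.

Independent Poisson processes superpose: combined rate λ = 1.8 + 1.8 = 3.6 per minute.
So μ = 3.6.
P(N = 1) = e^(−3.6) · 3.6^1/1! ≈ 0.0984.

0.0984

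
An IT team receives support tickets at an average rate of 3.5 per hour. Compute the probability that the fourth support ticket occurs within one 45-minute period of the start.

0.2694

Over the interval, μ = 3.5 × 0.75 = 2.625 (a 45-minute period = 0.75 hours).
The fourth arrival falls in the interval iff at least 4 events occur there: P(S_4 ≤ t) = P(N ≥ 4) = 1 − P(N ≤ 3) ≈ 0.2694.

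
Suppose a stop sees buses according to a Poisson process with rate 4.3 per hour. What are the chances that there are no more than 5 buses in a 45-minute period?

Over the interval, μ = 4.3 × 0.75 = 3.225 (a 45-minute period = 0.75 hours).
P(N ≤ 5) = Σ_{j=0}^{5} e^(−μ) μ^j/j! ≈ 0.8917.

0.8917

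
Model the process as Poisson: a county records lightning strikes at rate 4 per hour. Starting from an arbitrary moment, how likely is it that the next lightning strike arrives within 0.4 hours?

Inter-arrival times are exponential with rate λ = 4 per hour.
P(T ≤ 0.4) = 1 − e^(−λt) = 1 − e^(−4 × 0.4) = 1 − e^(−1.6) ≈ 0.7981.

0.7981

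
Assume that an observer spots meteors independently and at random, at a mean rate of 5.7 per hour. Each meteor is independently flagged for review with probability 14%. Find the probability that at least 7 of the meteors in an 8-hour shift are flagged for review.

Thinning: the meteors that are flagged for review themselves form a Poisson process with rate 0.14 × 5.7 = 0.798 per hour.
Over the interval, μ = 0.798 × 8 = 6.384 (an 8-hour shift = 8 hours).
P(N ≥ 7) = 1 − P(N ≤ 6) ≈ 0.4551.

0.4551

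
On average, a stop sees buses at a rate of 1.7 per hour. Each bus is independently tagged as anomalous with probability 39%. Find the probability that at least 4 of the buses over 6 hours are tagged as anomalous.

Thinning: the buses that are tagged as anomalous themselves form a Poisson process with rate 0.39 × 1.7 = 0.663 per hour.
Over the interval, μ = 0.663 × 6 = 3.978 (6 hours).
P(N ≥ 4) = 1 − P(N ≤ 3) ≈ 0.5622.

0.5622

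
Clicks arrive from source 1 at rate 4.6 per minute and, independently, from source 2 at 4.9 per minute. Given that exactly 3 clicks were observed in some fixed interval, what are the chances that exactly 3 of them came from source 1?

0.1135

Given the total, each event is independently from source 1 with probability p = λ_1/(λ_1+λ_2) = 4.6/9.5 ≈ 0.4842.
So K ~ Binomial(3, 4.6/9.5): P(K = 3) = C(3,3) · (4.6/9.5)^3 · (4.9/9.5)^0 ≈ 0.1135.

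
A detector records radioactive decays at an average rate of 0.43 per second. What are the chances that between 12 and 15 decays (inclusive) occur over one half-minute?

Over the interval, μ = 0.43 × 30 = 12.9 (a half-minute = 30 seconds).
P(12 ≤ N ≤ 15) = Σ_{j=12}^{15} e^(−12.9) · 12.9^j/j! ≈ 0.4090.

0.4090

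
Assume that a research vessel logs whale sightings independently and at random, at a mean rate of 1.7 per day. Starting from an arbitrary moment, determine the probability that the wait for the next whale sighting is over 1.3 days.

The wait for the next event is exponential with rate λ = 1.7 per day.
P(T > 1.3) = e^(−λt) = e^(−1.7 × 1.3) = e^(−2.21) ≈ 0.1097.

0.1097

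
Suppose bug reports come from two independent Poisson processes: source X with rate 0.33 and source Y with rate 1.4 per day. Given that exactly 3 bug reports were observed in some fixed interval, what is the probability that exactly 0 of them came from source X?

Given the total, each event is independently from source X with probability p = λ_X/(λ_X+λ_Y) = 0.33/1.73 ≈ 0.1908.
So K ~ Binomial(3, 0.33/1.73): P(K = 0) = C(3,0) · (0.33/1.73)^0 · (1.4/1.73)^3 ≈ 0.5300.

0.5300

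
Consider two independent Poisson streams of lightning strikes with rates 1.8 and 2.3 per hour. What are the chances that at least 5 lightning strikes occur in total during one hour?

0.3907

Independent Poisson processes superpose: combined rate λ = 1.8 + 2.3 = 4.1 per hour.
So μ = 4.1.
P(N ≥ 5) = 1 − P(N ≤ 4) ≈ 0.3907.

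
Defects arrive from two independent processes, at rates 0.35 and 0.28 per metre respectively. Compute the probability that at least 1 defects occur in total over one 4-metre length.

0.9195

Independent Poisson processes superpose: combined rate λ = 0.35 + 0.28 = 0.63 per metre.
Over the interval, μ = 0.63 × 4 = 2.52 (a 4-metre length = 4 metres).
P(N ≥ 1) = 1 − P(N ≤ 0) ≈ 0.9195.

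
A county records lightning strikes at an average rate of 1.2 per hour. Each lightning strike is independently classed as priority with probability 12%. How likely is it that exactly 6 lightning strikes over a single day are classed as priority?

Thinning: the lightning strikes that are classed as priority themselves form a Poisson process with rate 0.12 × 1.2 = 0.144 per hour.
Over the interval, μ = 0.144 × 24 = 3.456 (a day = 24 hours).
P(N = 6) = e^(−3.456) · 3.456^6/6! ≈ 0.0747.

0.0747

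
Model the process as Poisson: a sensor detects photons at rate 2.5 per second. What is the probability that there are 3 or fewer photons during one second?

0.7576

With mean μ = 2.5 per second,
P(N ≤ 3) = Σ_{j=0}^{3} e^(−μ) μ^j/j! ≈ 0.7576.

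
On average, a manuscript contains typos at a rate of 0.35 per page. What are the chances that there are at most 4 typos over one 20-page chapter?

0.1730

Over the interval, μ = 0.35 × 20 = 7 (a 20-page chapter = 20 pages).
P(N ≤ 4) = Σ_{j=0}^{4} e^(−μ) μ^j/j! ≈ 0.1730.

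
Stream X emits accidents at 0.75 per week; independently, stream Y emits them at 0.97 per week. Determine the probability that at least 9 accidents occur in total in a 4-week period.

Independent Poisson processes superpose: combined rate λ = 0.75 + 0.97 = 1.72 per week.
Over the interval, μ = 1.72 × 4 = 6.88 (a 4-week period = 4 weeks).
P(N ≥ 9) = 1 − P(N ≤ 8) ≈ 0.2554.

0.2554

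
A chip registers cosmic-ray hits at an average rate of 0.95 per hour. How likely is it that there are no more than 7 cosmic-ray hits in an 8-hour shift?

Over the interval, μ = 0.95 × 8 = 7.6 (an 8-hour shift = 8 hours).
P(N ≤ 7) = Σ_{j=0}^{7} e^(−μ) μ^j/j! ≈ 0.5100.

0.5100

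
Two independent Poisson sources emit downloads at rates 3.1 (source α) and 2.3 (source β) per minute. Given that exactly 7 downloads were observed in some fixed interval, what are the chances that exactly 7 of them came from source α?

Given the total, each event is independently from source α with probability p = λ_α/(λ_α+λ_β) = 3.1/5.4 ≈ 0.5741.
So K ~ Binomial(7, 3.1/5.4): P(K = 7) = C(7,7) · (3.1/5.4)^7 · (2.3/5.4)^0 ≈ 0.0205.

0.0205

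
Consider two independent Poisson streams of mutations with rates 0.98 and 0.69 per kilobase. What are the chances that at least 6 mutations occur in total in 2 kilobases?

0.1220

Independent Poisson processes superpose: combined rate λ = 0.98 + 0.69 = 1.67 per kilobase.
Over the interval, μ = 1.67 × 2 = 3.34 (2 kilobases).
P(N ≥ 6) = 1 − P(N ≤ 5) ≈ 0.1220.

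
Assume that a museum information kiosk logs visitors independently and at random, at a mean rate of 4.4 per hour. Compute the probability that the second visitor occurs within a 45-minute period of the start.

Over the interval, μ = 4.4 × 0.75 = 3.3 (a 45-minute period = 0.75 hours).
The second arrival falls in the interval iff at least 2 events occur there: P(S_2 ≤ t) = P(N ≥ 2) = 1 − P(N ≤ 1) ≈ 0.8414.

0.8414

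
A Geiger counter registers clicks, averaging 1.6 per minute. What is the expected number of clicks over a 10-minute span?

E[N] = λt = 1.6 × 10 = 16 (a 10-minute span = 10 minutes).

16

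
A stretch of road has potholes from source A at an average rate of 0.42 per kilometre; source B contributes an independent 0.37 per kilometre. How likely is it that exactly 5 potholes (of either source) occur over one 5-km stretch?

Independent Poisson processes superpose: combined rate λ = 0.42 + 0.37 = 0.79 per kilometre.
Over the interval, μ = 0.79 × 5 = 3.95 (a 5-km stretch = 5 kilometres).
P(N = 5) = e^(−3.95) · 3.95^5/5! ≈ 0.1543.

0.1543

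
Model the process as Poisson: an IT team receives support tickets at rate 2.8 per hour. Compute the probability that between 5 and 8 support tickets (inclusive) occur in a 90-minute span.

Over the interval, μ = 2.8 × 1.5 = 4.2 (a 90-minute span = 1.5 hours).
P(5 ≤ N ≤ 8) = Σ_{j=5}^{8} e^(−4.2) · 4.2^j/j! ≈ 0.3822.

0.3822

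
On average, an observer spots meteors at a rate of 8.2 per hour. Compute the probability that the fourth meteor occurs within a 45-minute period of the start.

0.8617

Over the interval, μ = 8.2 × 0.75 = 6.15 (a 45-minute period = 0.75 hours).
The fourth arrival falls in the interval iff at least 4 events occur there: P(S_4 ≤ t) = P(N ≥ 4) = 1 − P(N ≤ 3) ≈ 0.8617.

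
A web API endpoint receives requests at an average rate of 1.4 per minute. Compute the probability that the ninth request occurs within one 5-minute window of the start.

0.2709

Over the interval, μ = 1.4 × 5 = 7 (a 5-minute window = 5 minutes).
The ninth arrival falls in the interval iff at least 9 events occur there: P(S_9 ≤ t) = P(N ≥ 9) = 1 − P(N ≤ 8) ≈ 0.2709.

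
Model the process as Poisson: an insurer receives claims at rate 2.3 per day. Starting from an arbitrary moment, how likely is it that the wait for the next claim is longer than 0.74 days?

The wait for the next event is exponential with rate λ = 2.3 per day.
P(T > 0.74) = e^(−λt) = e^(−2.3 × 0.74) = e^(−1.702) ≈ 0.1823.

0.1823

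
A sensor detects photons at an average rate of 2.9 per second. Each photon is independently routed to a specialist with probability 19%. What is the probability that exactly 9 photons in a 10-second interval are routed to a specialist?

Thinning: the photons that are routed to a specialist themselves form a Poisson process with rate 0.19 × 2.9 = 0.551 per second.
Over the interval, μ = 0.551 × 10 = 5.51 (a 10-second interval = 10 seconds).
P(N = 9) = e^(−5.51) · 5.51^9/9! ≈ 0.0522.

0.0522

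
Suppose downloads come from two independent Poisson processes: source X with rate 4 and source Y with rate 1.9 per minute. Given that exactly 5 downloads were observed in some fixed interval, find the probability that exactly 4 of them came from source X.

Given the total, each event is independently from source X with probability p = λ_X/(λ_X+λ_Y) = 4/5.9 ≈ 0.6780.
So K ~ Binomial(5, 4/5.9): P(K = 4) = C(5,4) · (4/5.9)^4 · (1.9/5.9)^1 ≈ 0.3402.

0.3402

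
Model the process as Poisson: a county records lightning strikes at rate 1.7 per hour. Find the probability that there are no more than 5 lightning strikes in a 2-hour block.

Over the interval, μ = 1.7 × 2 = 3.4 (a 2-hour block = 2 hours).
P(N ≤ 5) = Σ_{j=0}^{5} e^(−μ) μ^j/j! ≈ 0.8705.

0.8705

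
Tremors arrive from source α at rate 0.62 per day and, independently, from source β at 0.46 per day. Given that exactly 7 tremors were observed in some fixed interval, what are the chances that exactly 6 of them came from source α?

0.1067

Given the total, each event is independently from source α with probability p = λ_α/(λ_α+λ_β) = 0.62/1.08 ≈ 0.5741.
So K ~ Binomial(7, 0.62/1.08): P(K = 6) = C(7,6) · (0.62/1.08)^6 · (0.46/1.08)^1 ≈ 0.1067.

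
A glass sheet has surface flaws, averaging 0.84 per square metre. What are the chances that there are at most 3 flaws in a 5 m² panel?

Over the interval, μ = 0.84 × 5 = 4.2 (a 5 m² panel = 5 square metres).
P(N ≤ 3) = Σ_{j=0}^{3} e^(−μ) μ^j/j! ≈ 0.3954.

0.3954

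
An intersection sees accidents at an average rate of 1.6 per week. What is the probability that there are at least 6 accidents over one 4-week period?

0.6163

Over the interval, μ = 1.6 × 4 = 6.4 (a 4-week period = 4 weeks).
P(N ≥ 6) = 1 − P(N ≤ 5) = 1 − Σ_{j=0}^{5} e^(−μ) μ^j/j! ≈ 0.6163.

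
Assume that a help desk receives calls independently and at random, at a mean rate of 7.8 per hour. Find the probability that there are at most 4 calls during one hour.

0.1117

With mean μ = 7.8 per hour,
P(N ≤ 4) = Σ_{j=0}^{4} e^(−μ) μ^j/j! ≈ 0.1117.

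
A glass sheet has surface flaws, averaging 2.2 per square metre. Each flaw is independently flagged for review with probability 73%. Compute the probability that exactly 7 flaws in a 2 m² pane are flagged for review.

Thinning: the flaws that are flagged for review themselves form a Poisson process with rate 0.73 × 2.2 = 1.606 per square metre.
Over the interval, μ = 1.606 × 2 = 3.212 (a 2 m² pane = 2 square metres).
P(N = 7) = e^(−3.212) · 3.212^7/7! ≈ 0.0282.

0.0282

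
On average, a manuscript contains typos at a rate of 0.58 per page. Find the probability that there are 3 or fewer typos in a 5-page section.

0.6696

Over the interval, μ = 0.58 × 5 = 2.9 (a 5-page section = 5 pages).
P(N ≤ 3) = Σ_{j=0}^{3} e^(−μ) μ^j/j! ≈ 0.6696.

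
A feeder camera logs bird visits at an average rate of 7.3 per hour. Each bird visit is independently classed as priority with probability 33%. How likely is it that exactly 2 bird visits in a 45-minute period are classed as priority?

Thinning: the bird visits that are classed as priority themselves form a Poisson process with rate 0.33 × 7.3 = 2.409 per hour.
Over the interval, μ = 2.409 × 0.75 = 1.80675 (a 45-minute period = 0.75 hours).
P(N = 2) = e^(−1.80675) · 1.80675^2/2! ≈ 0.2680.

0.2680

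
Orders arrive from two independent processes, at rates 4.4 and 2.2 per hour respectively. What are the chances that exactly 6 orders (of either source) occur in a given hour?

Independent Poisson processes superpose: combined rate λ = 4.4 + 2.2 = 6.6 per hour.
So μ = 6.6.
P(N = 6) = e^(−6.6) · 6.6^6/6! ≈ 0.1562.

0.1562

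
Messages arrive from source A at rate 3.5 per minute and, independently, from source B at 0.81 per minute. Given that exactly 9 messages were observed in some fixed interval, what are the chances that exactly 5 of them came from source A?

Given the total, each event is independently from source A with probability p = λ_A/(λ_A+λ_B) = 3.5/4.31 ≈ 0.8121.
So K ~ Binomial(9, 3.5/4.31): P(K = 5) = C(9,5) · (3.5/4.31)^5 · (0.81/4.31)^4 ≈ 0.0555.

0.0555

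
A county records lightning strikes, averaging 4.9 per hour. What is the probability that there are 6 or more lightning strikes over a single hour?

With mean μ = 4.9 per hour,
P(N ≥ 6) = 1 − P(N ≤ 5) = 1 − Σ_{j=0}^{5} e^(−μ) μ^j/j! ≈ 0.3665.

0.3665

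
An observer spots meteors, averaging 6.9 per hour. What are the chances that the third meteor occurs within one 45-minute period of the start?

Over the interval, μ = 6.9 × 0.75 = 5.175 (a 45-minute period = 0.75 hours).
The third arrival falls in the interval iff at least 3 events occur there: P(S_3 ≤ t) = P(N ≥ 3) = 1 − P(N ≤ 2) ≈ 0.8893.

0.8893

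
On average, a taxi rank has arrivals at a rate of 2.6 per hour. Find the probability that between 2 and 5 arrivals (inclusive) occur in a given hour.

With mean μ = 2.6 per hour,
P(2 ≤ N ≤ 5) = Σ_{j=2}^{5} e^(−2.6) · 2.6^j/j! ≈ 0.6836.

0.6836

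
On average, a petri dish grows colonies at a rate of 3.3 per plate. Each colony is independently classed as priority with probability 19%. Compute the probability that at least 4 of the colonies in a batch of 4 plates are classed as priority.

0.2441

Thinning: the colonies that are classed as priority themselves form a Poisson process with rate 0.19 × 3.3 = 0.627 per plate.
Over the interval, μ = 0.627 × 4 = 2.508 (a batch of 4 plates = 4 plates).
P(N ≥ 4) = 1 − P(N ≤ 3) ≈ 0.2441.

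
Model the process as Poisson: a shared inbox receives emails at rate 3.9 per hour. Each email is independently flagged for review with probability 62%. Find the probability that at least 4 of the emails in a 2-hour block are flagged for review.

Thinning: the emails that are flagged for review themselves form a Poisson process with rate 0.62 × 3.9 = 2.418 per hour.
Over the interval, μ = 2.418 × 2 = 4.836 (a 2-hour block = 2 hours).
P(N ≥ 4) = 1 − P(N ≤ 3) ≈ 0.7112.

0.7112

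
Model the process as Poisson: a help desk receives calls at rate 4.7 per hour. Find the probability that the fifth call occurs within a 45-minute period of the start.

Over the interval, μ = 4.7 × 0.75 = 3.525 (a 45-minute period = 0.75 hours).
The fifth arrival falls in the interval iff at least 5 events occur there: P(S_5 ≤ t) = P(N ≥ 5) = 1 − P(N ≤ 4) ≈ 0.2793.

0.2793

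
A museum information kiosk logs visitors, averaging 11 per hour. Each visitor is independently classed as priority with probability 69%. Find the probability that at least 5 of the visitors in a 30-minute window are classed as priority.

0.3312

Thinning: the visitors that are classed as priority themselves form a Poisson process with rate 0.69 × 11 = 7.59 per hour.
Over the interval, μ = 7.59 × 0.5 = 3.795 (a 30-minute window = 0.5 hours).
P(N ≥ 5) = 1 − P(N ≤ 4) ≈ 0.3312.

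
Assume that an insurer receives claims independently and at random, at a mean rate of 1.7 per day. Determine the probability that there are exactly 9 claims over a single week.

0.0895

Over the interval, μ = 1.7 × 7 = 11.9 (a week = 7 days).
P(N = 9) = e^(−μ) μ^9/9! = e^(−11.9) · 11.9^9/362880 ≈ 0.0895.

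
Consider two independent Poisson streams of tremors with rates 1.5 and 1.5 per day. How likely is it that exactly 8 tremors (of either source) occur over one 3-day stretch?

0.1318

Independent Poisson processes superpose: combined rate λ = 1.5 + 1.5 = 3 per day.
Over the interval, μ = 3 × 3 = 9 (a 3-day stretch = 3 days).
P(N = 8) = e^(−9) · 9^8/8! ≈ 0.1318.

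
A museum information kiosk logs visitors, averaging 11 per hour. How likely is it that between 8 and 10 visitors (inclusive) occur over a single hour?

With mean μ = 11 per hour,
P(8 ≤ N ≤ 10) = Σ_{j=8}^{10} e^(−11) · 11^j/j! ≈ 0.3167.

0.3167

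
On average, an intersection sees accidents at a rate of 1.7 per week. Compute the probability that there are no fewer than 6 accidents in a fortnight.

0.1295

Over the interval, μ = 1.7 × 2 = 3.4 (a fortnight = 2 weeks).
P(N ≥ 6) = 1 − P(N ≤ 5) = 1 − Σ_{j=0}^{5} e^(−μ) μ^j/j! ≈ 0.1295.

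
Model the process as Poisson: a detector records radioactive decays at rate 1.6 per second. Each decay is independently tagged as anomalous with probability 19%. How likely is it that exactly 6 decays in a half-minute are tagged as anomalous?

0.0875

Thinning: the decays that are tagged as anomalous themselves form a Poisson process with rate 0.19 × 1.6 = 0.304 per second.
Over the interval, μ = 0.304 × 30 = 9.12 (a half-minute = 30 seconds).
P(N = 6) = e^(−9.12) · 9.12^6/6! ≈ 0.0875.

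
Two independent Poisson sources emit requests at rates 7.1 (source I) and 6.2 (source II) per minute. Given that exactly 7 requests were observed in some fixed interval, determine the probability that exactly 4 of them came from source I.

Given the total, each event is independently from source I with probability p = λ_I/(λ_I+λ_II) = 7.1/13.3 ≈ 0.5338.
So K ~ Binomial(7, 7.1/13.3): P(K = 4) = C(7,4) · (7.1/13.3)^4 · (6.2/13.3)^3 ≈ 0.2879.

0.2879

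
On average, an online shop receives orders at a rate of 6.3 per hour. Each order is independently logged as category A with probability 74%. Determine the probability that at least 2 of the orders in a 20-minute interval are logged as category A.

0.4601

Thinning: the orders that are logged as category A themselves form a Poisson process with rate 0.74 × 6.3 = 4.662 per hour.
Over the interval, μ = 4.662 × 1/3 = 1.554 (a 20-minute interval = 1/3 hours).
P(N ≥ 2) = 1 − P(N ≤ 1) ≈ 0.4601.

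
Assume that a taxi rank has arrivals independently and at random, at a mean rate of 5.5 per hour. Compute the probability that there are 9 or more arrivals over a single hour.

With mean μ = 5.5 per hour,
P(N ≥ 9) = 1 − P(N ≤ 8) = 1 − Σ_{j=0}^{8} e^(−μ) μ^j/j! ≈ 0.1056.

0.1056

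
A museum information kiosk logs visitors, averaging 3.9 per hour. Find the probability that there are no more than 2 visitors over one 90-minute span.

0.0690

Over the interval, μ = 3.9 × 1.5 = 5.85 (a 90-minute span = 1.5 hours).
P(N ≤ 2) = Σ_{j=0}^{2} e^(−μ) μ^j/j! ≈ 0.0690.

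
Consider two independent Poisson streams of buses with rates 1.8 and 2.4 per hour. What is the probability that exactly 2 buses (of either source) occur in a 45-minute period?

Independent Poisson processes superpose: combined rate λ = 1.8 + 2.4 = 4.2 per hour.
Over the interval, μ = 4.2 × 0.75 = 3.15 (a 45-minute period = 0.75 hours).
P(N = 2) = e^(−3.15) · 3.15^2/2! ≈ 0.2126.

0.2126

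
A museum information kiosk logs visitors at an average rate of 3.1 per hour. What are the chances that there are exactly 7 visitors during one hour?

With mean μ = 3.1 per hour,
P(N = 7) = e^(−μ) μ^7/7! = e^(−3.1) · 3.1^7/5040 ≈ 0.0246.

0.0246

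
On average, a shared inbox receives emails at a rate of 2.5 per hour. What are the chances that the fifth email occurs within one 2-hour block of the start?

0.5595

Over the interval, μ = 2.5 × 2 = 5 (a 2-hour block = 2 hours).
The fifth arrival falls in the interval iff at least 5 events occur there: P(S_5 ≤ t) = P(N ≥ 5) = 1 − P(N ≤ 4) ≈ 0.5595.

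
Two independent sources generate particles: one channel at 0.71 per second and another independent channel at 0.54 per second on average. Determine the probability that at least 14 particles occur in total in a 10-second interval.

Independent Poisson processes superpose: combined rate λ = 0.71 + 0.54 = 1.25 per second.
Over the interval, μ = 1.25 × 10 = 12.5 (a 10-second interval = 10 seconds).
P(N ≥ 14) = 1 − P(N ≤ 13) ≈ 0.3722.

0.3722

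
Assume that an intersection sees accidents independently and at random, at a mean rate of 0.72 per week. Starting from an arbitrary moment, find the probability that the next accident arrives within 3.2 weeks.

Inter-arrival times are exponential with rate λ = 0.72 per week.
P(T ≤ 3.2) = 1 − e^(−λt) = 1 − e^(−0.72 × 3.2) = 1 − e^(−2.304) ≈ 0.9001.

0.9001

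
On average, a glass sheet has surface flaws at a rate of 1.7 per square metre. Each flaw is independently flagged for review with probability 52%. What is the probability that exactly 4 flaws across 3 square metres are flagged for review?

Thinning: the flaws that are flagged for review themselves form a Poisson process with rate 0.52 × 1.7 = 0.884 per square metre.
Over the interval, μ = 0.884 × 3 = 2.652 (3 square metres).
P(N = 4) = e^(−2.652) · 2.652^4/4! ≈ 0.1453.

0.1453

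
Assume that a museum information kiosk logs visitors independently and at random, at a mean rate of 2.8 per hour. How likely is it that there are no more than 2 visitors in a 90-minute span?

0.2102

Over the interval, μ = 2.8 × 1.5 = 4.2 (a 90-minute span = 1.5 hours).
P(N ≤ 2) = Σ_{j=0}^{2} e^(−μ) μ^j/j! ≈ 0.2102.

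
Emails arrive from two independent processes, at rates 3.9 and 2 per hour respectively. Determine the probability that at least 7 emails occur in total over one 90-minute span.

Independent Poisson processes superpose: combined rate λ = 3.9 + 2 = 5.9 per hour.
Over the interval, μ = 5.9 × 1.5 = 8.85 (a 90-minute span = 1.5 hours).
P(N ≥ 7) = 1 − P(N ≤ 6) ≈ 0.7792.

0.7792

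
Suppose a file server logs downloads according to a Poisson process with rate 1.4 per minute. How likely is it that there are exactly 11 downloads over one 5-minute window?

0.0452

Over the interval, μ = 1.4 × 5 = 7 (a 5-minute window = 5 minutes).
P(N = 11) = e^(−μ) μ^11/11! = e^(−7) · 7^11/39916800 ≈ 0.0452.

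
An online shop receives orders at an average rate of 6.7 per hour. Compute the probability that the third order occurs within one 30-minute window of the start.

Over the interval, μ = 6.7 × 0.5 = 3.35 (a 30-minute window = 0.5 hours).
The third arrival falls in the interval iff at least 3 events occur there: P(S_3 ≤ t) = P(N ≥ 3) = 1 − P(N ≤ 2) ≈ 0.6505.

0.6505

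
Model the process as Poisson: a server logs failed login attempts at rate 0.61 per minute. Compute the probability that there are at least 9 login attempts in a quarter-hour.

Over the interval, μ = 0.61 × 15 = 9.15 (a quarter-hour = 15 minutes).
P(N ≥ 9) = 1 − P(N ≤ 8) = 1 − Σ_{j=0}^{8} e^(−μ) μ^j/j! ≈ 0.5639.

0.5639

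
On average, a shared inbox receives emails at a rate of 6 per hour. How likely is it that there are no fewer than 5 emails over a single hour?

0.7149

With mean μ = 6 per hour,
P(N ≥ 5) = 1 − P(N ≤ 4) = 1 − Σ_{j=0}^{4} e^(−μ) μ^j/j! ≈ 0.7149.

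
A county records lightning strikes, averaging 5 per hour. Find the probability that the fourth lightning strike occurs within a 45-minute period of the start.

Over the interval, μ = 5 × 0.75 = 3.75 (a 45-minute period = 0.75 hours).
The fourth arrival falls in the interval iff at least 4 events occur there: P(S_4 ≤ t) = P(N ≥ 4) = 1 − P(N ≤ 3) ≈ 0.5162.

0.5162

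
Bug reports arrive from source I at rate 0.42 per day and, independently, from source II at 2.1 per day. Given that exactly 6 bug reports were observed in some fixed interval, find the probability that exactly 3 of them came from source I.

0.0536

Given the total, each event is independently from source I with probability p = λ_I/(λ_I+λ_II) = 0.42/2.52 ≈ 0.1667.
So K ~ Binomial(6, 0.42/2.52): P(K = 3) = C(6,3) · (0.42/2.52)^3 · (2.1/2.52)^3 ≈ 0.0536.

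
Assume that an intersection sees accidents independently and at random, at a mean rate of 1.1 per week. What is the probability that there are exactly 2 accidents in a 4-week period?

0.1188

Over the interval, μ = 1.1 × 4 = 4.4 (a 4-week period = 4 weeks).
P(N = 2) = e^(−μ) μ^2/2! = e^(−4.4) · 4.4^2/2 ≈ 0.1188.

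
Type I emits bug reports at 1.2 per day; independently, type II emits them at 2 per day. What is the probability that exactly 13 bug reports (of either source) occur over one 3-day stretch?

0.0640

Independent Poisson processes superpose: combined rate λ = 1.2 + 2 = 3.2 per day.
Over the interval, μ = 3.2 × 3 = 9.6 (a 3-day stretch = 3 days).
P(N = 13) = e^(−9.6) · 9.6^13/13! ≈ 0.0640.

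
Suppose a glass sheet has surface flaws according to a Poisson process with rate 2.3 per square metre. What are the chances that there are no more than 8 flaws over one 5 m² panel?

0.1906

Over the interval, μ = 2.3 × 5 = 11.5 (a 5 m² panel = 5 square metres).
P(N ≤ 8) = Σ_{j=0}^{8} e^(−μ) μ^j/j! ≈ 0.1906.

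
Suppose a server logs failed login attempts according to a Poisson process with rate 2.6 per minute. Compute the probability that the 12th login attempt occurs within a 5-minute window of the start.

0.6468

Over the interval, μ = 2.6 × 5 = 13 (a 5-minute window = 5 minutes).
The 12th arrival falls in the interval iff at least 12 events occur there: P(S_12 ≤ t) = P(N ≥ 12) = 1 − P(N ≤ 11) ≈ 0.6468.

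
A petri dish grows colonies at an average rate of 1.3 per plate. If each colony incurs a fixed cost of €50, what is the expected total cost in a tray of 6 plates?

E[N] = 1.3 × 6 = 7.8 (a tray of 6 plates = 6 plates); E[cost] = 7.8 × €50 = €390.

€390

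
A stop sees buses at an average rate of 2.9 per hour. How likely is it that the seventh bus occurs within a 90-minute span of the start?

0.1502

Over the interval, μ = 2.9 × 1.5 = 4.35 (a 90-minute span = 1.5 hours).
The seventh arrival falls in the interval iff at least 7 events occur there: P(S_7 ≤ t) = P(N ≥ 7) = 1 − P(N ≤ 6) ≈ 0.1502.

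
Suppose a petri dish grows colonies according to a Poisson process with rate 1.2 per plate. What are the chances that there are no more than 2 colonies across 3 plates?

0.3027

Over the interval, μ = 1.2 × 3 = 3.6 (3 plates).
P(N ≤ 2) = Σ_{j=0}^{2} e^(−μ) μ^j/j! ≈ 0.3027.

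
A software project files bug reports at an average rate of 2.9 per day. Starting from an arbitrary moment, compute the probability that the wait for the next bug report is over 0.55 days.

The wait for the next event is exponential with rate λ = 2.9 per day.
P(T > 0.55) = e^(−λt) = e^(−2.9 × 0.55) = e^(−1.595) ≈ 0.2029.

0.2029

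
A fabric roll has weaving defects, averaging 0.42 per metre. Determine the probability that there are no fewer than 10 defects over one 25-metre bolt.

0.6029

Over the interval, μ = 0.42 × 25 = 10.5 (a 25-metre bolt = 25 metres).
P(N ≥ 10) = 1 − P(N ≤ 9) = 1 − Σ_{j=0}^{9} e^(−μ) μ^j/j! ≈ 0.6029.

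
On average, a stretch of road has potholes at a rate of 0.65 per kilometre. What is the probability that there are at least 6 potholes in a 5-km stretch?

Over the interval, μ = 0.65 × 5 = 3.25 (a 5-km stretch = 5 kilometres).
P(N ≥ 6) = 1 − P(N ≤ 5) = 1 − Σ_{j=0}^{5} e^(−μ) μ^j/j! ≈ 0.1112.

0.1112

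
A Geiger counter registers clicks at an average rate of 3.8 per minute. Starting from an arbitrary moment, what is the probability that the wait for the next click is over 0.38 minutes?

0.2360

The wait for the next event is exponential with rate λ = 3.8 per minute.
P(T > 0.38) = e^(−λt) = e^(−3.8 × 0.38) = e^(−1.444) ≈ 0.2360.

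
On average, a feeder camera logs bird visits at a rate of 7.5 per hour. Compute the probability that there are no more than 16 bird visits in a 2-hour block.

Over the interval, μ = 7.5 × 2 = 15 (a 2-hour block = 2 hours).
P(N ≤ 16) = Σ_{j=0}^{16} e^(−μ) μ^j/j! ≈ 0.6641.

0.6641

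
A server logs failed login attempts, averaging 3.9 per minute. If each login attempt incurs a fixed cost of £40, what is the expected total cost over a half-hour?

E[N] = 3.9 × 30 = 117 (a half-hour = 30 minutes); E[cost] = 117 × £40 = £4680.

£4680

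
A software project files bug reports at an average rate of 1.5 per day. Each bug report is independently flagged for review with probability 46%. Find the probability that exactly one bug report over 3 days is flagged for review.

0.2612

Thinning: the bug reports that are flagged for review themselves form a Poisson process with rate 0.46 × 1.5 = 0.69 per day.
Over the interval, μ = 0.69 × 3 = 2.07 (3 days).
P(N = 1) = e^(−2.07) · 2.07^1/1! ≈ 0.2612.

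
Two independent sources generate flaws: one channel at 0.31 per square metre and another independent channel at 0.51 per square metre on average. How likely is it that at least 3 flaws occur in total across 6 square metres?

Independent Poisson processes superpose: combined rate λ = 0.31 + 0.51 = 0.82 per square metre.
Over the interval, μ = 0.82 × 6 = 4.92 (6 square metres).
P(N ≥ 3) = 1 − P(N ≤ 2) ≈ 0.8684.

0.8684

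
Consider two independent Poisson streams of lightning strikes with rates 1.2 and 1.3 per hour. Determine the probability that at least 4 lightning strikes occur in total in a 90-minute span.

0.5162

Independent Poisson processes superpose: combined rate λ = 1.2 + 1.3 = 2.5 per hour.
Over the interval, μ = 2.5 × 1.5 = 3.75 (a 90-minute span = 1.5 hours).
P(N ≥ 4) = 1 − P(N ≤ 3) ≈ 0.5162.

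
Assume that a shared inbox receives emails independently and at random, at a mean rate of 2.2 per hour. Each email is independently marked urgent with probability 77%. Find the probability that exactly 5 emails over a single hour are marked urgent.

0.0214

Thinning: the emails that are marked urgent themselves form a Poisson process with rate 0.77 × 2.2 = 1.694 per hour.
So μ = 1.694.
P(N = 5) = e^(−1.694) · 1.694^5/5! ≈ 0.0214.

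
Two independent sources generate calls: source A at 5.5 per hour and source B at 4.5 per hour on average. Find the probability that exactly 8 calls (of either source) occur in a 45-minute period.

Independent Poisson processes superpose: combined rate λ = 5.5 + 4.5 = 10 per hour.
Over the interval, μ = 10 × 0.75 = 7.5 (a 45-minute period = 0.75 hours).
P(N = 8) = e^(−7.5) · 7.5^8/8! ≈ 0.1373.

0.1373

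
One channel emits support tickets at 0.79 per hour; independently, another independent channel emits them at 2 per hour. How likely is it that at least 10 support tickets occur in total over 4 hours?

Independent Poisson processes superpose: combined rate λ = 0.79 + 2 = 2.79 per hour.
Over the interval, μ = 2.79 × 4 = 11.16 (4 hours).
P(N ≥ 10) = 1 − P(N ≤ 9) ≈ 0.6766.

0.6766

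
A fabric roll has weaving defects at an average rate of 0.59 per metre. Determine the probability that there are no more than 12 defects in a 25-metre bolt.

0.2888

Over the interval, μ = 0.59 × 25 = 14.75 (a 25-metre bolt = 25 metres).
P(N ≤ 12) = Σ_{j=0}^{12} e^(−μ) μ^j/j! ≈ 0.2888.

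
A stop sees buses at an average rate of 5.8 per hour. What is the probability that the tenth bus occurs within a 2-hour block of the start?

Over the interval, μ = 5.8 × 2 = 11.6 (a 2-hour block = 2 hours).
The tenth arrival falls in the interval iff at least 10 events occur there: P(S_10 ≤ t) = P(N ≥ 10) = 1 − P(N ≤ 9) ≈ 0.7209.

0.7209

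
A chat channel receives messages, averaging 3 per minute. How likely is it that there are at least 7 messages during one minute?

With mean μ = 3 per minute,
P(N ≥ 7) = 1 − P(N ≤ 6) = 1 − Σ_{j=0}^{6} e^(−μ) μ^j/j! ≈ 0.0335.

0.0335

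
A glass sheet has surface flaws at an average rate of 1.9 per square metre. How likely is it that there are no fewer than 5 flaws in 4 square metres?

0.8751

Over the interval, μ = 1.9 × 4 = 7.6 (4 square metres).
P(N ≥ 5) = 1 − P(N ≤ 4) = 1 − Σ_{j=0}^{4} e^(−μ) μ^j/j! ≈ 0.8751.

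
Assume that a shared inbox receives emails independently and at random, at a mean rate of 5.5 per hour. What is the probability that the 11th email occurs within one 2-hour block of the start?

Over the interval, μ = 5.5 × 2 = 11 (a 2-hour block = 2 hours).
The 11th arrival falls in the interval iff at least 11 events occur there: P(S_11 ≤ t) = P(N ≥ 11) = 1 − P(N ≤ 10) ≈ 0.5401.

0.5401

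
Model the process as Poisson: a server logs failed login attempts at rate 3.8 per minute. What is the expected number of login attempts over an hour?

E[N] = λt = 3.8 × 60 = 228 (an hour = 60 minutes).

228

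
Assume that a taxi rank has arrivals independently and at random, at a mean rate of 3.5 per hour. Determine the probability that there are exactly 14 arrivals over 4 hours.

Over the interval, μ = 3.5 × 4 = 14 (4 hours).
P(N = 14) = e^(−μ) μ^14/14! = e^(−14) · 14^14/87178291200 ≈ 0.1060.

0.1060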